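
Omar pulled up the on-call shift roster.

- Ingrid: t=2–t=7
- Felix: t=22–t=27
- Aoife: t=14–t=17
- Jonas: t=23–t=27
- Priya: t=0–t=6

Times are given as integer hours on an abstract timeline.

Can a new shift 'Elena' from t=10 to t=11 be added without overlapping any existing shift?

Priya: ends t=6 at or before Elena starts t=10 → clear.
Ingrid: ends t=7 at or before Elena starts t=10 → clear.
Aoife: starts t=14 at or after Elena ends t=11 → clear.
Felix: starts t=22 at or after Elena ends t=11 → clear.
Jonas: starts t=23 at or after Elena ends t=11 → clear.

Yes — the slot is free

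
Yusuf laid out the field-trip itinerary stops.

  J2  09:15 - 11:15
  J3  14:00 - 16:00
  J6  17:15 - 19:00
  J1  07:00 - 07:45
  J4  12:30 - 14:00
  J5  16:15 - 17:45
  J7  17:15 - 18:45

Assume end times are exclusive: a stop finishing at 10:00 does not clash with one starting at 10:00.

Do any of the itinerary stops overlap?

Two intervals overlap when each starts before the other ends.
Sorted by start: J1, J2, J4, J3, J5, J6, J7.
J2 starts after J1 ends, so J1 has no further overlaps.
J4 starts after J2 ends, so J2 has no further overlaps.
J3 starts exactly when J4 ends (back-to-back, no overlap), so J4 has no further overlaps.
J5 starts after J3 ends, so J3 has no further overlaps.
J6 starts before J5 ends → J5 and J6 overlap.
That's a conflict, so the schedule is not conflict-free.

Yes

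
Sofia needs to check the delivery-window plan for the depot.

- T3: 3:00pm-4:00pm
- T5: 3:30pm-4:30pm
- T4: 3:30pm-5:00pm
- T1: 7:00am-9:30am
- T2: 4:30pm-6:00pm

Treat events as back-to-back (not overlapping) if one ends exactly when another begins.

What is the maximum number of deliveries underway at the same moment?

Sweep the timeline, counting +1 at each start and −1 at each end (ends before starts at a tie):
7:00am start T1 → 1
9:30am end T1 → 0
3:00pm start T3 → 1
3:30pm start T4 → 2
3:30pm start T5 → 3
4:00pm end T3 → 2
4:30pm end T5 → 1
4:30pm start T2 → 2
5:00pm end T4 → 1
6:00pm end T2 → 0
Peak is 3, at 3:30pm (T3, T4, T5).

3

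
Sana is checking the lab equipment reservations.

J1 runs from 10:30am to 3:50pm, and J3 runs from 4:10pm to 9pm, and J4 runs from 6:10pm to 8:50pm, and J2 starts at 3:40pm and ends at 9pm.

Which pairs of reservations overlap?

Two intervals overlap when each starts before the other ends.
Sorted by start: J1, J2, J3, J4.
J2 starts before J1 ends → J1 and J2 overlap.
J3 starts after J1 ends, so J1 has no further overlaps.
J3 starts before J2 ends → J2 and J3 overlap.
J4 starts before J2 ends → J2 and J4 overlap.
J4 starts before J3 ends → J3 and J4 overlap.

J1 & J2, J2 & J3, J2 & J4, J3 & J4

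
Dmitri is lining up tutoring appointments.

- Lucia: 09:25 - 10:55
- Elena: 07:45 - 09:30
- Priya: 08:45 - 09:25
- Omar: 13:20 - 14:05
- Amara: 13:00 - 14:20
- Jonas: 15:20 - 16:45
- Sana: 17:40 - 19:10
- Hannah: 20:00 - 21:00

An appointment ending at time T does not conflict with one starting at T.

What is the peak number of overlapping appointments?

2

Sort all start/end points and keep a running count:
07:45 start Elena → 1
08:45 start Priya → 2
09:25 end Priya → 1
09:25 start Lucia → 2
09:30 end Elena → 1
10:55 end Lucia → 0
13:00 start Amara → 1
13:20 start Omar → 2
14:05 end Omar → 1
14:20 end Amara → 0
15:20 start Jonas → 1
16:45 end Jonas → 0
17:40 start Sana → 1
19:10 end Sana → 0
20:00 start Hannah → 1
21:00 end Hannah → 0
Peak is 2, at 08:45 (Elena, Priya).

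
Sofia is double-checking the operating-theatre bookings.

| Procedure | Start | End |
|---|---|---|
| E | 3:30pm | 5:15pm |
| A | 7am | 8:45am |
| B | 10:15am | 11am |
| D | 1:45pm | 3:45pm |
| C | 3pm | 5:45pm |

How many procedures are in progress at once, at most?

3

Walk through starts and ends in time order (an end at T is processed before a start at T):
7am start A → 1
8:45am end A → 0
10:15am start B → 1
11am end B → 0
1:45pm start D → 1
3pm start C → 2
3:30pm start E → 3
3:45pm end D → 2
5:15pm end E → 1
5:45pm end C → 0
Peak is 3, at 3:30pm (C, D, E).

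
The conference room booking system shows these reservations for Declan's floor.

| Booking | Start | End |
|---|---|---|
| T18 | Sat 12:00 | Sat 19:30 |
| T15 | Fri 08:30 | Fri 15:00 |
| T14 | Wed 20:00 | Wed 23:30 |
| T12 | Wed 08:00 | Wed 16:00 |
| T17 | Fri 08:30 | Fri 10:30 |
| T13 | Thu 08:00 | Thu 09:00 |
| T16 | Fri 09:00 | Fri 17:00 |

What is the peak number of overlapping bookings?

Walk through starts and ends in time order (an end at T is processed before a start at T):
Wed 08:00 start T12 → 1
Wed 16:00 end T12 → 0
Wed 20:00 start T14 → 1
Wed 23:30 end T14 → 0
Thu 08:00 start T13 → 1
Thu 09:00 end T13 → 0
Fri 08:30 start T15 → 1
Fri 08:30 start T17 → 2
Fri 09:00 start T16 → 3
Fri 10:30 end T17 → 2
Fri 15:00 end T15 → 1
Fri 17:00 end T16 → 0
Sat 12:00 start T18 → 1
Sat 19:30 end T18 → 0
Peak is 3, at Fri 09:00 (T15, T16, T17).

3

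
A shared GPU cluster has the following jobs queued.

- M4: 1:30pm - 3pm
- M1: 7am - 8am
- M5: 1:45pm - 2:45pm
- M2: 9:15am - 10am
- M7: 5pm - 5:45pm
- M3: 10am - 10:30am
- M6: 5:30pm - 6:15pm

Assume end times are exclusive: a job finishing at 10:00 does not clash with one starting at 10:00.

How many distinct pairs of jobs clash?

Sorted by start: M1, M2, M3, M4, M5, M7, M6.
M2 starts after M1 ends, so M1 has no further overlaps.
M3 starts exactly when M2 ends (back-to-back, no overlap), so M2 has no further overlaps.
M4 starts after M3 ends, so M3 has no further overlaps.
M5 starts before M4 ends → M4 and M5 overlap.
M7 starts after M4 ends, so M4 has no further overlaps.
M7 starts after M5 ends, so M5 has no further overlaps.
M6 starts before M7 ends → M7 and M6 overlap.
Overlapping pairs: M4 & M5, M6 & M7 — 2 in total.

2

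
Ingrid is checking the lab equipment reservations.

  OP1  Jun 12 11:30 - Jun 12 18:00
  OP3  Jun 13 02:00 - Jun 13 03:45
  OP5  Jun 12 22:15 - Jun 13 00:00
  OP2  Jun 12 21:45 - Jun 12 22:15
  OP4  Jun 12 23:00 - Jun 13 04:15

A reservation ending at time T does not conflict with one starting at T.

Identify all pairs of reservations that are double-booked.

OP3 & OP4, OP4 & OP5

Check each pair: they overlap iff neither finishes before the other starts.
Sorted by start: OP1, OP2, OP5, OP4, OP3.
OP2 starts after OP1 ends; OP1 is clear from here.
OP5 starts exactly when OP2 ends (back-to-back, no overlap); OP2 is clear from here.
OP4 starts before OP5 ends → OP5 and OP4 overlap.
OP3 starts after OP5 ends.
OP3 starts before OP4 ends → OP4 and OP3 overlap.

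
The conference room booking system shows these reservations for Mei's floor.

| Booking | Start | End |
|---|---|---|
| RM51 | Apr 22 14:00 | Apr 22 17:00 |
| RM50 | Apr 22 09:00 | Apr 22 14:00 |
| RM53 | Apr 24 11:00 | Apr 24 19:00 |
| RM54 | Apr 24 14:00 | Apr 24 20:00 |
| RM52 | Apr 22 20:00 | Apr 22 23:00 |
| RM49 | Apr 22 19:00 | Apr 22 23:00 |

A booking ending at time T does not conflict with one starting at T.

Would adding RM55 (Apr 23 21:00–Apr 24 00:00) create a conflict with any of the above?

No — it doesn't clash with anything

RM50: ends Apr 22 14:00 at or before RM55 starts Apr 23 21:00 → clear.
RM51: ends Apr 22 17:00 at or before RM55 starts Apr 23 21:00 → clear.
RM49: ends Apr 22 23:00 at or before RM55 starts Apr 23 21:00 → clear.
RM52: ends Apr 22 23:00 at or before RM55 starts Apr 23 21:00 → clear.
RM53: starts Apr 24 11:00 at or after RM55 ends Apr 24 00:00 → clear.
RM54: starts Apr 24 14:00 at or after RM55 ends Apr 24 00:00 → clear.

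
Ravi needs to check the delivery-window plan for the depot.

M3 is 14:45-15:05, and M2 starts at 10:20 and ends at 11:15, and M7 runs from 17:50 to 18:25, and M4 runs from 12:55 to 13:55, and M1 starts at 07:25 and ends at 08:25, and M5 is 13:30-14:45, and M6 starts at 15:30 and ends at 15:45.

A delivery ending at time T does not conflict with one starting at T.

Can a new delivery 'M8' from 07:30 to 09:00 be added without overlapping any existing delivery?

M1: starts 07:25 before M8 ends 09:00, and ends 08:25 after M8 starts 07:30 → overlap.
M2: starts 10:20 at or after M8 ends 09:00 → clear.
M4: starts 12:55 at or after M8 ends 09:00 → clear.
M5: starts 13:30 at or after M8 ends 09:00 → clear.
M3: starts 14:45 at or after M8 ends 09:00 → clear.
M6: starts 15:30 at or after M8 ends 09:00 → clear.
M7: starts 17:50 at or after M8 ends 09:00 → clear.
M8 overlaps M1.

No — it overlaps M1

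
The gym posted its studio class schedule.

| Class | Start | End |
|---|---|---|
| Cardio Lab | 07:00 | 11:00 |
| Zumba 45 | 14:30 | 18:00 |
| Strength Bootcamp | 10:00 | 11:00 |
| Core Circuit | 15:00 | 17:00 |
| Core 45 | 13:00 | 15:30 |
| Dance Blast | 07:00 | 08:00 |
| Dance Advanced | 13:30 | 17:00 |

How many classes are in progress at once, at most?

4

Sweep the timeline, counting +1 at each start and −1 at each end (ends before starts at a tie):
07:00 start Cardio Lab → 1
07:00 start Dance Blast → 2
08:00 end Dance Blast → 1
10:00 start Strength Bootcamp → 2
11:00 end Cardio Lab → 1
11:00 end Strength Bootcamp → 0
13:00 start Core 45 → 1
13:30 start Dance Advanced → 2
14:30 start Zumba 45 → 3
15:00 start Core Circuit → 4
15:30 end Core 45 → 3
17:00 end Core Circuit → 2
17:00 end Dance Advanced → 1
18:00 end Zumba 45 → 0
Peak is 4, at 15:00 (Core 45, Core Circuit, Dance Advanced, Zumba 45).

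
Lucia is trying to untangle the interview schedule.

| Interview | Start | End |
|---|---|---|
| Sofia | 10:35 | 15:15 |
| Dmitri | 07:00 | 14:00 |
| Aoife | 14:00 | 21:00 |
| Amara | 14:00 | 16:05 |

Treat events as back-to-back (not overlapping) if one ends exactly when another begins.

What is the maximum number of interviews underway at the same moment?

3

Sort all start/end points and keep a running count:
07:00 start Dmitri → 1
10:35 start Sofia → 2
14:00 end Dmitri → 1
14:00 start Amara → 2
14:00 start Aoife → 3
15:15 end Sofia → 2
16:05 end Amara → 1
21:00 end Aoife → 0
Peak is 3, at 14:00 (Amara, Aoife, Sofia).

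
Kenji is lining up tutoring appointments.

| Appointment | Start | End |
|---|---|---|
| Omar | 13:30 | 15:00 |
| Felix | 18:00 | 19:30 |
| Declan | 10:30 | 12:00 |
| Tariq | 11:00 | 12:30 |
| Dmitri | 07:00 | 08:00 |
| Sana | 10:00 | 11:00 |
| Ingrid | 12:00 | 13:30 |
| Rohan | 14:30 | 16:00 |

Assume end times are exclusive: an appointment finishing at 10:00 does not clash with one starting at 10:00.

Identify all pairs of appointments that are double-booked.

Declan & Sana, Declan & Tariq, Ingrid & Tariq, Omar & Rohan

Two intervals overlap when each starts before the other ends.
Sorted by start: Dmitri, Sana, Declan, Tariq, Ingrid, Omar, Rohan, Felix.
Sana starts after Dmitri ends — done with Dmitri.
Declan starts before Sana ends → Sana and Declan overlap.
Tariq starts exactly when Sana ends (back-to-back, no overlap) — done with Sana.
Tariq starts before Declan ends → Declan and Tariq overlap.
Ingrid starts exactly when Declan ends (back-to-back, no overlap) — done with Declan.
Ingrid starts before Tariq ends → Tariq and Ingrid overlap.
Omar starts after Tariq ends — done with Tariq.
Omar starts exactly when Ingrid ends (back-to-back, no overlap) — done with Ingrid.
Rohan starts before Omar ends → Omar and Rohan overlap.
Felix starts after Omar ends.
Felix starts after Rohan ends.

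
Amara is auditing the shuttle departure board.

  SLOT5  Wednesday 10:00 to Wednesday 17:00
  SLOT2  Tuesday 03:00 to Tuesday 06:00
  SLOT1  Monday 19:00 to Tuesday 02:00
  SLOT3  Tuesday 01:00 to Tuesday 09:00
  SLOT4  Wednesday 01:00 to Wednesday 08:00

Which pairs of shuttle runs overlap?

SLOT1 & SLOT3, SLOT2 & SLOT3

Sorted by start: SLOT1, SLOT3, SLOT2, SLOT4, SLOT5.
SLOT3 starts before SLOT1 ends → SLOT1 and SLOT3 overlap.
SLOT2 starts after SLOT1 ends — done with SLOT1.
SLOT2 starts before SLOT3 ends → SLOT3 and SLOT2 overlap.
SLOT4 starts after SLOT3 ends — done with SLOT3.
SLOT4 starts after SLOT2 ends — done with SLOT2.
SLOT5 starts after SLOT4 ends.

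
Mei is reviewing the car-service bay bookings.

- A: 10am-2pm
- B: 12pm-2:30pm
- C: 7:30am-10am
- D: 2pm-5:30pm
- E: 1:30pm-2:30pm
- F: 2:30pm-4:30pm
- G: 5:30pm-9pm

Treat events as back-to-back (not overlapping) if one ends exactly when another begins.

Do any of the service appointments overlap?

Yes

Sorted by start: C, A, B, E, D, F, G.
A starts exactly when C ends (back-to-back, no overlap), so C has no further overlaps.
B starts before A ends → A and B overlap.
That's a conflict, so the schedule is not conflict-free.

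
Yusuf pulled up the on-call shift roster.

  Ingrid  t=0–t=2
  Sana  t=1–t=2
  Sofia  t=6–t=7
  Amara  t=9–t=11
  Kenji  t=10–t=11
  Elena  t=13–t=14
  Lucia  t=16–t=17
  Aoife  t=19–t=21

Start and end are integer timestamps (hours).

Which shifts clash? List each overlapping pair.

Amara & Kenji, Ingrid & Sana

Sorted by start: Ingrid, Sana, Sofia, Amara, Kenji, Elena, Lucia, Aoife.
Sana starts before Ingrid ends → Ingrid and Sana overlap.
Sofia starts after Ingrid ends, so Ingrid has no further overlaps.
Sofia starts after Sana ends, so Sana has no further overlaps.
Amara starts after Sofia ends, so Sofia has no further overlaps.
Kenji starts before Amara ends → Amara and Kenji overlap.
Elena starts after Amara ends, so Amara has no further overlaps.
Elena starts after Kenji ends, so Kenji has no further overlaps.
Lucia starts after Elena ends, so Elena has no further overlaps.
Aoife starts after Lucia ends.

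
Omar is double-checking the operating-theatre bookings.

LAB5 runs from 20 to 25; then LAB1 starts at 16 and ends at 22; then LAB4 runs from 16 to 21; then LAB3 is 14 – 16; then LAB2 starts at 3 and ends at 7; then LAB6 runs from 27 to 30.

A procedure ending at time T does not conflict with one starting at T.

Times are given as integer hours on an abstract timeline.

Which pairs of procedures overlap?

Two intervals overlap when each starts before the other ends.
Sorted by start: LAB2, LAB3, LAB1, LAB4, LAB5, LAB6.
LAB3 starts after LAB2 ends, so LAB2 has no further overlaps.
LAB1 starts exactly when LAB3 ends (back-to-back, no overlap), so LAB3 has no further overlaps.
LAB4 starts before LAB1 ends → LAB1 and LAB4 overlap.
LAB5 starts before LAB1 ends → LAB1 and LAB5 overlap.
LAB6 starts after LAB1 ends.
LAB5 starts before LAB4 ends → LAB4 and LAB5 overlap.
LAB6 starts after LAB4 ends.
LAB6 starts after LAB5 ends.

LAB1 & LAB4, LAB1 & LAB5, LAB4 & LAB5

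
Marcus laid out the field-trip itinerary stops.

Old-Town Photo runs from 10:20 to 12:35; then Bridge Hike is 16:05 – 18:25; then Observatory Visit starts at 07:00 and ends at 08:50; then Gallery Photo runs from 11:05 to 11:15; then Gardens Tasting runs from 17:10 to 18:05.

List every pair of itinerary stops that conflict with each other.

Sorted by start: Observatory Visit, Old-Town Photo, Gallery Photo, Bridge Hike, Gardens Tasting.
Old-Town Photo starts after Observatory Visit ends; Observatory Visit is clear from here.
Gallery Photo starts before Old-Town Photo ends → Old-Town Photo and Gallery Photo overlap.
Bridge Hike starts after Old-Town Photo ends; Old-Town Photo is clear from here.
Bridge Hike starts after Gallery Photo ends; Gallery Photo is clear from here.
Gardens Tasting starts before Bridge Hike ends → Bridge Hike and Gardens Tasting overlap.

Bridge Hike & Gardens Tasting, Gallery Photo & Old-Town Photo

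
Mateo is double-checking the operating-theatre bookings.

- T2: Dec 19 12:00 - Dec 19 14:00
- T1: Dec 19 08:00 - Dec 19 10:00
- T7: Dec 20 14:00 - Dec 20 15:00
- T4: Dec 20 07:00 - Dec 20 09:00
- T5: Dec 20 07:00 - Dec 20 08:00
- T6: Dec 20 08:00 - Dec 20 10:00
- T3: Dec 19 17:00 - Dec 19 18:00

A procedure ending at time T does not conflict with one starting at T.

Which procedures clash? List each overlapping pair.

T4 & T5, T4 & T6

Two intervals overlap when each starts before the other ends.
Sorted by start: T1, T2, T3, T4, T5, T6, T7.
T2 starts after T1 ends; T1 is clear from here.
T3 starts after T2 ends; T2 is clear from here.
T4 starts after T3 ends; T3 is clear from here.
T5 starts before T4 ends → T4 and T5 overlap.
T6 starts before T4 ends → T4 and T6 overlap.
T7 starts after T4 ends.
T6 starts exactly when T5 ends (back-to-back, no overlap); T5 is clear from here.
T7 starts after T6 ends.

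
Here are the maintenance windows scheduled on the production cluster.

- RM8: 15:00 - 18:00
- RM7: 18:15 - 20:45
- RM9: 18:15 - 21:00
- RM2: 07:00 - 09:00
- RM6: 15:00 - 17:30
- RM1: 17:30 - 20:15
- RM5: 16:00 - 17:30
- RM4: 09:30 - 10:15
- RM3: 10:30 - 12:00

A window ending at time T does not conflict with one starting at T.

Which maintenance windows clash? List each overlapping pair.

Two intervals overlap when each starts before the other ends.
Sorted by start: RM2, RM4, RM3, RM6, RM8, RM5, RM1, RM7, RM9.
RM4 starts after RM2 ends — done with RM2.
RM3 starts after RM4 ends — done with RM4.
RM6 starts after RM3 ends — done with RM3.
RM8 starts before RM6 ends → RM6 and RM8 overlap.
RM5 starts before RM6 ends → RM6 and RM5 overlap.
RM1 starts exactly when RM6 ends (back-to-back, no overlap) — done with RM6.
RM5 starts before RM8 ends → RM8 and RM5 overlap.
RM1 starts before RM8 ends → RM8 and RM1 overlap.
RM7 starts after RM8 ends — done with RM8.
RM1 starts exactly when RM5 ends (back-to-back, no overlap) — done with RM5.
RM7 starts before RM1 ends → RM1 and RM7 overlap.
RM9 starts before RM1 ends → RM1 and RM9 overlap.
RM9 starts before RM7 ends → RM7 and RM9 overlap.

RM1 & RM7, RM1 & RM8, RM1 & RM9, RM5 & RM6, RM5 & RM8, RM6 & RM8, RM7 & RM9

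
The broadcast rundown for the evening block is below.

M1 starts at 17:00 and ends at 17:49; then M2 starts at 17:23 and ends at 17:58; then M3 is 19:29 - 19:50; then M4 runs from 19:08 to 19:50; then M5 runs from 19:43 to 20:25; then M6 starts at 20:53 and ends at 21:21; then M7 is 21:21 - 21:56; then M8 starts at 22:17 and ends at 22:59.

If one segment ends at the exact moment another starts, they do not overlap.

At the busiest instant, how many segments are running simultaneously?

3

Walk through starts and ends in time order (an end at T is processed before a start at T):
17:00 start M1 → 1
17:23 start M2 → 2
17:49 end M1 → 1
17:58 end M2 → 0
19:08 start M4 → 1
19:29 start M3 → 2
19:43 start M5 → 3
19:50 end M3 → 2
19:50 end M4 → 1
20:25 end M5 → 0
20:53 start M6 → 1
21:21 end M6 → 0
21:21 start M7 → 1
21:56 end M7 → 0
22:17 start M8 → 1
22:59 end M8 → 0
Peak is 3, at 19:43 (M3, M4, M5).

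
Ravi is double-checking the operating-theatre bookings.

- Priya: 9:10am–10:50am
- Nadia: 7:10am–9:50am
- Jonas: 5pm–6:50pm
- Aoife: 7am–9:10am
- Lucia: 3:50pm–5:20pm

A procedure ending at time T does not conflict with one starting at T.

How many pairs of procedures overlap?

3

Sorted by start: Aoife, Nadia, Priya, Lucia, Jonas.
Nadia starts before Aoife ends → Aoife and Nadia overlap.
Priya starts exactly when Aoife ends (back-to-back, no overlap) — done with Aoife.
Priya starts before Nadia ends → Nadia and Priya overlap.
Lucia starts after Nadia ends — done with Nadia.
Lucia starts after Priya ends — done with Priya.
Jonas starts before Lucia ends → Lucia and Jonas overlap.
Overlapping pairs: Aoife & Nadia, Jonas & Lucia, Nadia & Priya — 3 in total.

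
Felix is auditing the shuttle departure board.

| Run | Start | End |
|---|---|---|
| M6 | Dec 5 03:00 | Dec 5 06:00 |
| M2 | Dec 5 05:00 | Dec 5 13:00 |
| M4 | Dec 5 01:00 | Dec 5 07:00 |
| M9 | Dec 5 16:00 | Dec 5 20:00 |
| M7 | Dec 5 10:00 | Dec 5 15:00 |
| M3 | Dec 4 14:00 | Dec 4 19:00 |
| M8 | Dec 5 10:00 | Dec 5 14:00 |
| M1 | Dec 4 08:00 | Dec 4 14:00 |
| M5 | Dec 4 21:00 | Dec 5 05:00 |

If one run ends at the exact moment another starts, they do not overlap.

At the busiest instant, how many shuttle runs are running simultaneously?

3

Sort all start/end points and keep a running count:
Dec 4 08:00 start M1 → 1
Dec 4 14:00 end M1 → 0
Dec 4 14:00 start M3 → 1
Dec 4 19:00 end M3 → 0
Dec 4 21:00 start M5 → 1
Dec 5 01:00 start M4 → 2
Dec 5 03:00 start M6 → 3
Dec 5 05:00 end M5 → 2
Dec 5 05:00 start M2 → 3
Dec 5 06:00 end M6 → 2
Dec 5 07:00 end M4 → 1
Dec 5 10:00 start M7 → 2
Dec 5 10:00 start M8 → 3
Dec 5 13:00 end M2 → 2
Dec 5 14:00 end M8 → 1
Dec 5 15:00 end M7 → 0
Dec 5 16:00 start M9 → 1
Dec 5 20:00 end M9 → 0
Peak is 3, at Dec 5 03:00 (M4, M5, M6).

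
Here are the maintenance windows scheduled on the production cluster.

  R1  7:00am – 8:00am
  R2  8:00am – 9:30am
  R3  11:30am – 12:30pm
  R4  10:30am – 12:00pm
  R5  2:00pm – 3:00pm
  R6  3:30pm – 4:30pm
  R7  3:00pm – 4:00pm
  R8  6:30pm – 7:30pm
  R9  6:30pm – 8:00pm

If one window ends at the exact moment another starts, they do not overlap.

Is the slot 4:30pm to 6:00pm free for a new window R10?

R1: ends 8:00am at or before R10 starts 4:30pm → clear.
R2: ends 9:30am at or before R10 starts 4:30pm → clear.
R4: ends 12:00pm at or before R10 starts 4:30pm → clear.
R3: ends 12:30pm at or before R10 starts 4:30pm → clear.
R5: ends 3:00pm at or before R10 starts 4:30pm → clear.
R7: ends 4:00pm at or before R10 starts 4:30pm → clear.
R6: ends 4:30pm at or before R10 starts 4:30pm → clear.
R8: starts 6:30pm at or after R10 ends 6:00pm → clear.
R9: starts 6:30pm at or after R10 ends 6:00pm → clear.

Yes — the slot is free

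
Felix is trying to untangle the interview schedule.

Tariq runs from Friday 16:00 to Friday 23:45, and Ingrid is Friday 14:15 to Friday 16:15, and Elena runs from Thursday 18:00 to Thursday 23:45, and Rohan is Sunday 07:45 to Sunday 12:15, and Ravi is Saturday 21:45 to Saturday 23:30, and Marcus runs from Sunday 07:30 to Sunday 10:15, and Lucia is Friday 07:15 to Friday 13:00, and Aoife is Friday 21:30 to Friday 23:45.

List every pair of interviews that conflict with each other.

Aoife & Tariq, Ingrid & Tariq, Marcus & Rohan

Sorted by start: Elena, Lucia, Ingrid, Tariq, Aoife, Ravi, Marcus, Rohan.
Lucia starts after Elena ends; Elena is clear from here.
Ingrid starts after Lucia ends; Lucia is clear from here.
Tariq starts before Ingrid ends → Ingrid and Tariq overlap.
Aoife starts after Ingrid ends; Ingrid is clear from here.
Aoife starts before Tariq ends → Tariq and Aoife overlap.
Ravi starts after Tariq ends; Tariq is clear from here.
Ravi starts after Aoife ends; Aoife is clear from here.
Marcus starts after Ravi ends; Ravi is clear from here.
Rohan starts before Marcus ends → Marcus and Rohan overlap.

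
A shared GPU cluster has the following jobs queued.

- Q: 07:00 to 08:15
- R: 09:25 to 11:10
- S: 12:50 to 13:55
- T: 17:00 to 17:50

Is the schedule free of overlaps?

Yes

Sorted by start: Q, R, S, T.
R starts after Q ends — done with Q.
S starts after R ends — done with R.
T starts after S ends.
Every pair is clear; the schedule has no overlaps.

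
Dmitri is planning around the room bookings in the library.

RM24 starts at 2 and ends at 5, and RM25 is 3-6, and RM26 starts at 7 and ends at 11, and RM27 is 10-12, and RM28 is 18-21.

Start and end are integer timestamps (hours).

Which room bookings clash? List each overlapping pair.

RM24 & RM25, RM26 & RM27

Two intervals overlap when each starts before the other ends.
Sorted by start: RM24, RM25, RM26, RM27, RM28.
RM25 starts before RM24 ends → RM24 and RM25 overlap.
RM26 starts after RM24 ends; RM24 is clear from here.
RM26 starts after RM25 ends; RM25 is clear from here.
RM27 starts before RM26 ends → RM26 and RM27 overlap.
RM28 starts after RM26 ends.
RM28 starts after RM27 ends.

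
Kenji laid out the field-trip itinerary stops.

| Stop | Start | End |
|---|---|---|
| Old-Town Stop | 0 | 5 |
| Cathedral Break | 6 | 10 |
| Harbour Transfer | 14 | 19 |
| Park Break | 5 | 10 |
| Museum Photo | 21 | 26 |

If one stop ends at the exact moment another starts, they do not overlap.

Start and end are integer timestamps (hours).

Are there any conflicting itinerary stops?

Yes

Sorted by start: Old-Town Stop, Park Break, Cathedral Break, Harbour Transfer, Museum Photo.
Park Break starts exactly when Old-Town Stop ends (back-to-back, no overlap); Old-Town Stop is clear from here.
Cathedral Break starts before Park Break ends → Park Break and Cathedral Break overlap.
That's a conflict, so the schedule is not conflict-free.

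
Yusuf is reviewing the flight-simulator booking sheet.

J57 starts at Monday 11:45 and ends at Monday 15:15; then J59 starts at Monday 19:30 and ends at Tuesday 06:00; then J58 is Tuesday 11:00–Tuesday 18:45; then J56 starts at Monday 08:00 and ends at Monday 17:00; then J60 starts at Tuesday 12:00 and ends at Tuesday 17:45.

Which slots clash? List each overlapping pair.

J56 & J57, J58 & J60

Sorted by start: J56, J57, J59, J58, J60.
J57 starts before J56 ends → J56 and J57 overlap.
J59 starts after J56 ends, so J56 has no further overlaps.
J59 starts after J57 ends, so J57 has no further overlaps.
J58 starts after J59 ends, so J59 has no further overlaps.
J60 starts before J58 ends → J58 and J60 overlap.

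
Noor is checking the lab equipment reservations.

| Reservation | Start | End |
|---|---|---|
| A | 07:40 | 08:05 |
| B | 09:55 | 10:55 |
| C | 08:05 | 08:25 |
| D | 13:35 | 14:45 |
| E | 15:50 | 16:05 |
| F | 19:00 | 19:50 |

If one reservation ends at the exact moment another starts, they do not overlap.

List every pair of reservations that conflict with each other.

Sorted by start: A, C, B, D, E, F.
C starts exactly when A ends (back-to-back, no overlap); A is clear from here.
B starts after C ends; C is clear from here.
D starts after B ends; B is clear from here.
E starts after D ends; D is clear from here.
F starts after E ends.

none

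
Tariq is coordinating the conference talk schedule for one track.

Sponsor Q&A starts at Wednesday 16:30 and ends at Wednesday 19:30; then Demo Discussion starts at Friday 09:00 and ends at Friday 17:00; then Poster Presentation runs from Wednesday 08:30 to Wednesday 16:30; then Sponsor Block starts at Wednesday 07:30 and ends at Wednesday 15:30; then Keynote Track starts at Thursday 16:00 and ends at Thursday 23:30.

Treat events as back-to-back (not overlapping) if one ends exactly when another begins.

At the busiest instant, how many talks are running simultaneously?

2

Walk through starts and ends in time order (an end at T is processed before a start at T):
Wednesday 07:30 start Sponsor Block → 1
Wednesday 08:30 start Poster Presentation → 2
Wednesday 15:30 end Sponsor Block → 1
Wednesday 16:30 end Poster Presentation → 0
Wednesday 16:30 start Sponsor Q&A → 1
Wednesday 19:30 end Sponsor Q&A → 0
Thursday 16:00 start Keynote Track → 1
Thursday 23:30 end Keynote Track → 0
Friday 09:00 start Demo Discussion → 1
Friday 17:00 end Demo Discussion → 0
Peak is 2, at Wednesday 08:30 (Poster Presentation, Sponsor Block).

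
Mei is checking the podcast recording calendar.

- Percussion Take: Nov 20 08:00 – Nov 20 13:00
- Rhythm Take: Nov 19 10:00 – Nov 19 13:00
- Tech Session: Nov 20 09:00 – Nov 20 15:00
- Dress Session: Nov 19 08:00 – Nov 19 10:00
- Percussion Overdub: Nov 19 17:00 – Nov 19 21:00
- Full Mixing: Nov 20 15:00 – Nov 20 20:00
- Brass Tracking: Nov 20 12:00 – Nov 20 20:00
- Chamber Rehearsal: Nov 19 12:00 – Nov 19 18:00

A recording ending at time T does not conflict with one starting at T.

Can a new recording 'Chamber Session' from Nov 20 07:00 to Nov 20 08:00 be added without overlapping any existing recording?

Yes — the slot is free

Dress Session: ends Nov 19 10:00 at or before Chamber Session starts Nov 20 07:00 → clear.
Rhythm Take: ends Nov 19 13:00 at or before Chamber Session starts Nov 20 07:00 → clear.
Chamber Rehearsal: ends Nov 19 18:00 at or before Chamber Session starts Nov 20 07:00 → clear.
Percussion Overdub: ends Nov 19 21:00 at or before Chamber Session starts Nov 20 07:00 → clear.
Percussion Take: starts Nov 20 08:00 at or after Chamber Session ends Nov 20 08:00 → clear.
Tech Session: starts Nov 20 09:00 at or after Chamber Session ends Nov 20 08:00 → clear.
Brass Tracking: starts Nov 20 12:00 at or after Chamber Session ends Nov 20 08:00 → clear.
Full Mixing: starts Nov 20 15:00 at or after Chamber Session ends Nov 20 08:00 → clear.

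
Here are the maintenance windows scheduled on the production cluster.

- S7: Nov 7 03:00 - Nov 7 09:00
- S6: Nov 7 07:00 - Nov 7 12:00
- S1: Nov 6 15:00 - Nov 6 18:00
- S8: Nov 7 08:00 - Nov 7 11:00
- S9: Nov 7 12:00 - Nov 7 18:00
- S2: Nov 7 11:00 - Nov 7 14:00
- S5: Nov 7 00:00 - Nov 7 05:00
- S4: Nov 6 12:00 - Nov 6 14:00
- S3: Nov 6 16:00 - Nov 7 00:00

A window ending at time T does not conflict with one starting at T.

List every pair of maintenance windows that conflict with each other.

Check each pair: they overlap iff neither finishes before the other starts.
Sorted by start: S4, S1, S3, S5, S7, S6, S8, S2, S9.
S1 starts after S4 ends, so nothing later overlaps S4 either.
S3 starts before S1 ends → S1 and S3 overlap.
S5 starts after S1 ends, so nothing later overlaps S1 either.
S5 starts exactly when S3 ends (back-to-back, no overlap), so nothing later overlaps S3 either.
S7 starts before S5 ends → S5 and S7 overlap.
S6 starts after S5 ends, so nothing later overlaps S5 either.
S6 starts before S7 ends → S7 and S6 overlap.
S8 starts before S7 ends → S7 and S8 overlap.
S2 starts after S7 ends, so nothing later overlaps S7 either.
S8 starts before S6 ends → S6 and S8 overlap.
S2 starts before S6 ends → S6 and S2 overlap.
S9 starts exactly when S6 ends (back-to-back, no overlap).
S2 starts exactly when S8 ends (back-to-back, no overlap), so nothing later overlaps S8 either.
S9 starts before S2 ends → S2 and S9 overlap.

S1 & S3, S2 & S6, S2 & S9, S5 & S7, S6 & S7, S6 & S8, S7 & S8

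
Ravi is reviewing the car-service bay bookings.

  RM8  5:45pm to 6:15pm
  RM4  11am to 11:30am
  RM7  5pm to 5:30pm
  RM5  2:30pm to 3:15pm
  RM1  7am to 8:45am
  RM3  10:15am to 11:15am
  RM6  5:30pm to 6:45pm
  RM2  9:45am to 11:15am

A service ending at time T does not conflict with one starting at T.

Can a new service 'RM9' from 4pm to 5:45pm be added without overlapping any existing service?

No — it overlaps RM6, RM7

RM1: ends 8:45am at or before RM9 starts 4pm → clear.
RM2: ends 11:15am at or before RM9 starts 4pm → clear.
RM3: ends 11:15am at or before RM9 starts 4pm → clear.
RM4: ends 11:30am at or before RM9 starts 4pm → clear.
RM5: ends 3:15pm at or before RM9 starts 4pm → clear.
RM7: starts 5pm before RM9 ends 5:45pm, and ends 5:30pm after RM9 starts 4pm → overlap.
RM6: starts 5:30pm before RM9 ends 5:45pm, and ends 6:45pm after RM9 starts 4pm → overlap.
RM8: starts 5:45pm at or after RM9 ends 5:45pm → clear.
RM9 overlaps RM6, RM7.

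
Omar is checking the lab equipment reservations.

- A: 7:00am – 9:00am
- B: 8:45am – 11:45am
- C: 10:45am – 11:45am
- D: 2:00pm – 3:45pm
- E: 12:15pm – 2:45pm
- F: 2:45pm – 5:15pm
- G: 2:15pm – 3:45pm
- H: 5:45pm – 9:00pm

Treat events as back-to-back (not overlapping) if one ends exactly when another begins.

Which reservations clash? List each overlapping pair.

A & B, B & C, D & E, D & F, D & G, E & G, F & G

Two intervals overlap when each starts before the other ends.
Sorted by start: A, B, C, E, D, G, F, H.
B starts before A ends → A and B overlap.
C starts after A ends — done with A.
C starts before B ends → B and C overlap.
E starts after B ends — done with B.
E starts after C ends — done with C.
D starts before E ends → E and D overlap.
G starts before E ends → E and G overlap.
F starts exactly when E ends (back-to-back, no overlap) — done with E.
G starts before D ends → D and G overlap.
F starts before D ends → D and F overlap.
H starts after D ends.
F starts before G ends → G and F overlap.
H starts after G ends.
H starts after F ends.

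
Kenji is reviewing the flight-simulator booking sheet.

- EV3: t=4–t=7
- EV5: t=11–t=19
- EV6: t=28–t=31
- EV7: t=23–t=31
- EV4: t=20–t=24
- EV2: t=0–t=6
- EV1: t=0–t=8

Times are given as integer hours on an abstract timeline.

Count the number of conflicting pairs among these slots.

Sorted by start: EV1, EV2, EV3, EV5, EV4, EV7, EV6.
EV2 starts before EV1 ends → EV1 and EV2 overlap.
EV3 starts before EV1 ends → EV1 and EV3 overlap.
EV5 starts after EV1 ends, so EV1 has no further overlaps.
EV3 starts before EV2 ends → EV2 and EV3 overlap.
EV5 starts after EV2 ends, so EV2 has no further overlaps.
EV5 starts after EV3 ends, so EV3 has no further overlaps.
EV4 starts after EV5 ends, so EV5 has no further overlaps.
EV7 starts before EV4 ends → EV4 and EV7 overlap.
EV6 starts after EV4 ends.
EV6 starts before EV7 ends → EV7 and EV6 overlap.
Overlapping pairs: EV1 & EV2, EV1 & EV3, EV2 & EV3, EV4 & EV7, EV6 & EV7 — 5 in total.

5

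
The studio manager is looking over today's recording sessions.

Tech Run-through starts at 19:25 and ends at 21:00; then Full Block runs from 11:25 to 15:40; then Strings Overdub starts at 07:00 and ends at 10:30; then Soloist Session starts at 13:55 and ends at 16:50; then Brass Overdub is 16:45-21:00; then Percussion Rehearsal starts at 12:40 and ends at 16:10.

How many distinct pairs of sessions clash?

Sorted by start: Strings Overdub, Full Block, Percussion Rehearsal, Soloist Session, Brass Overdub, Tech Run-through.
Full Block starts after Strings Overdub ends, so nothing later overlaps Strings Overdub either.
Percussion Rehearsal starts before Full Block ends → Full Block and Percussion Rehearsal overlap.
Soloist Session starts before Full Block ends → Full Block and Soloist Session overlap.
Brass Overdub starts after Full Block ends, so nothing later overlaps Full Block either.
Soloist Session starts before Percussion Rehearsal ends → Percussion Rehearsal and Soloist Session overlap.
Brass Overdub starts after Percussion Rehearsal ends, so nothing later overlaps Percussion Rehearsal either.
Brass Overdub starts before Soloist Session ends → Soloist Session and Brass Overdub overlap.
Tech Run-through starts after Soloist Session ends.
Tech Run-through starts before Brass Overdub ends → Brass Overdub and Tech Run-through overlap.
Overlapping pairs: Brass Overdub & Soloist Session, Brass Overdub & Tech Run-through, Full Block & Percussion Rehearsal, Full Block & Soloist Session, Percussion Rehearsal & Soloist Session — 5 in total.

5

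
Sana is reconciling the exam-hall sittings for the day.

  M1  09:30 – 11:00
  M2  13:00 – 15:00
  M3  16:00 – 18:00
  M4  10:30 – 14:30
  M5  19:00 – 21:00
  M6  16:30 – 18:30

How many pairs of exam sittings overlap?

3

Sorted by start: M1, M4, M2, M3, M6, M5.
M4 starts before M1 ends → M1 and M4 overlap.
M2 starts after M1 ends; M1 is clear from here.
M2 starts before M4 ends → M4 and M2 overlap.
M3 starts after M4 ends; M4 is clear from here.
M3 starts after M2 ends; M2 is clear from here.
M6 starts before M3 ends → M3 and M6 overlap.
M5 starts after M3 ends.
M5 starts after M6 ends.
Overlapping pairs: M1 & M4, M2 & M4, M3 & M6 — 3 in total.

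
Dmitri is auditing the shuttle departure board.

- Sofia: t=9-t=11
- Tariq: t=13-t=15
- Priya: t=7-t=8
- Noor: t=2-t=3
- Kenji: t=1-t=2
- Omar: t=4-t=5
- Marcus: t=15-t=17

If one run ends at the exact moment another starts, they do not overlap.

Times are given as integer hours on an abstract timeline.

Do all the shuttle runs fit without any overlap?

Sorted by start: Kenji, Noor, Omar, Priya, Sofia, Tariq, Marcus.
Noor starts exactly when Kenji ends (back-to-back, no overlap); Kenji is clear from here.
Omar starts after Noor ends; Noor is clear from here.
Priya starts after Omar ends; Omar is clear from here.
Sofia starts after Priya ends; Priya is clear from here.
Tariq starts after Sofia ends; Sofia is clear from here.
Marcus starts exactly when Tariq ends (back-to-back, no overlap).
Every pair is clear; the schedule has no overlaps.

Yes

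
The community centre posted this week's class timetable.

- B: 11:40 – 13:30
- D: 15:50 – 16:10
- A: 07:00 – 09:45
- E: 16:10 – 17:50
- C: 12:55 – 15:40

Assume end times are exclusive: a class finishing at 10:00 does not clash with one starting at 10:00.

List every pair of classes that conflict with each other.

Sorted by start: A, B, C, D, E.
B starts after A ends; A is clear from here.
C starts before B ends → B and C overlap.
D starts after B ends; B is clear from here.
D starts after C ends; C is clear from here.
E starts exactly when D ends (back-to-back, no overlap).

B & C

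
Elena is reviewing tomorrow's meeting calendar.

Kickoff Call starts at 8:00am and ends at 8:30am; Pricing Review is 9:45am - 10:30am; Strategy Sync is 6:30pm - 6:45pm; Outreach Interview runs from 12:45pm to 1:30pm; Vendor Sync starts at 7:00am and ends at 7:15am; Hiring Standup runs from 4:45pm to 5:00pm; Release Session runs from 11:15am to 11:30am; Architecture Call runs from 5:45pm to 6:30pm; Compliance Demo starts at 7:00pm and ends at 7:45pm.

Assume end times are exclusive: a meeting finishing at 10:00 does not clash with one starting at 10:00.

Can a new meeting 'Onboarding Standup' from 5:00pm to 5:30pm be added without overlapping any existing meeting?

Yes — the slot is free

Vendor Sync: ends 7:15am at or before Onboarding Standup starts 5:00pm → clear.
Kickoff Call: ends 8:30am at or before Onboarding Standup starts 5:00pm → clear.
Pricing Review: ends 10:30am at or before Onboarding Standup starts 5:00pm → clear.
Release Session: ends 11:30am at or before Onboarding Standup starts 5:00pm → clear.
Outreach Interview: ends 1:30pm at or before Onboarding Standup starts 5:00pm → clear.
Hiring Standup: ends 5:00pm at or before Onboarding Standup starts 5:00pm → clear.
Architecture Call: starts 5:45pm at or after Onboarding Standup ends 5:30pm → clear.
Strategy Sync: starts 6:30pm at or after Onboarding Standup ends 5:30pm → clear.
Compliance Demo: starts 7:00pm at or after Onboarding Standup ends 5:30pm → clear.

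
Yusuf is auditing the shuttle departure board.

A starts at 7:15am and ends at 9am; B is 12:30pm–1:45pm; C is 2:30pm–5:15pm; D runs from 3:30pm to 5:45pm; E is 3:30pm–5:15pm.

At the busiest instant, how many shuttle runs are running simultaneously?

3

Sweep the timeline, counting +1 at each start and −1 at each end (ends before starts at a tie):
7:15am start A → 1
9am end A → 0
12:30pm start B → 1
1:45pm end B → 0
2:30pm start C → 1
3:30pm start D → 2
3:30pm start E → 3
5:15pm end C → 2
5:15pm end E → 1
5:45pm end D → 0
Peak is 3, at 3:30pm (C, D, E).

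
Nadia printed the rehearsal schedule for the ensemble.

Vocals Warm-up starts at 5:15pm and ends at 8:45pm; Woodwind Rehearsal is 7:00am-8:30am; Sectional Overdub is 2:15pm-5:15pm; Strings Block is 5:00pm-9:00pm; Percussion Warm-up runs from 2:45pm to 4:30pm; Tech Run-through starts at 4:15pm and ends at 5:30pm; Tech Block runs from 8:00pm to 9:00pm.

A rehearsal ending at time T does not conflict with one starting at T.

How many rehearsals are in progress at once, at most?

Sort all start/end points and keep a running count:
7:00am start Woodwind Rehearsal → 1
8:30am end Woodwind Rehearsal → 0
2:15pm start Sectional Overdub → 1
2:45pm start Percussion Warm-up → 2
4:15pm start Tech Run-through → 3
4:30pm end Percussion Warm-up → 2
5:00pm start Strings Block → 3
5:15pm end Sectional Overdub → 2
5:15pm start Vocals Warm-up → 3
5:30pm end Tech Run-through → 2
8:00pm start Tech Block → 3
8:45pm end Vocals Warm-up → 2
9:00pm end Strings Block → 1
9:00pm end Tech Block → 0
Peak is 3, at 4:15pm (Percussion Warm-up, Sectional Overdub, Tech Run-through).

3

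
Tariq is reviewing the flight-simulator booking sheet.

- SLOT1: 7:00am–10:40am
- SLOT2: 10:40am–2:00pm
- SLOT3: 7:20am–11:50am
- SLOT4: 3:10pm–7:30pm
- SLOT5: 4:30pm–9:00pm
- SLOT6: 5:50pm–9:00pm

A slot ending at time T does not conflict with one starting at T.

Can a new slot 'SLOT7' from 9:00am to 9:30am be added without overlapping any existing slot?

No — it overlaps SLOT1, SLOT3

SLOT1: starts 7:00am before SLOT7 ends 9:30am, and ends 10:40am after SLOT7 starts 9:00am → overlap.
SLOT3: starts 7:20am before SLOT7 ends 9:30am, and ends 11:50am after SLOT7 starts 9:00am → overlap.
SLOT2: starts 10:40am at or after SLOT7 ends 9:30am → clear.
SLOT4: starts 3:10pm at or after SLOT7 ends 9:30am → clear.
SLOT5: starts 4:30pm at or after SLOT7 ends 9:30am → clear.
SLOT6: starts 5:50pm at or after SLOT7 ends 9:30am → clear.
SLOT7 overlaps SLOT1, SLOT3.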